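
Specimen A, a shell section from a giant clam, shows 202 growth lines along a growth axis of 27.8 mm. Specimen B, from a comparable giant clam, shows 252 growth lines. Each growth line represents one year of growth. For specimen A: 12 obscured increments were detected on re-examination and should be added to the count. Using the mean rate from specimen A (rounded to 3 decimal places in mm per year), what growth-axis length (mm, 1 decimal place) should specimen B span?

Specimen A: true growth line count = 202 + 12 = 214.
A: 27.8 mm over 214 years gives 27.8 / 214 ≈ 0.130 mm/yr.
Length of B = 0.130 × 252 = 32.8 mm.

32.8 mm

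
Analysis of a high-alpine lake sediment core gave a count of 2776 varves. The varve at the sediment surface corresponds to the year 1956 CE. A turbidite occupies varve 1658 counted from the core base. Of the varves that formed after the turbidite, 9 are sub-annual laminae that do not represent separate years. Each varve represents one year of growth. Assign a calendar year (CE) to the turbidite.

847 CE

2776 − 1658 = 1118 varves lie beyond the turbidite toward the sediment surface.
1118 − 9 false = 1109 true varves after the turbidite.
Counting back 1109 years from 1956 CE places the turbidite in 1956 − 1109 = 847 CE.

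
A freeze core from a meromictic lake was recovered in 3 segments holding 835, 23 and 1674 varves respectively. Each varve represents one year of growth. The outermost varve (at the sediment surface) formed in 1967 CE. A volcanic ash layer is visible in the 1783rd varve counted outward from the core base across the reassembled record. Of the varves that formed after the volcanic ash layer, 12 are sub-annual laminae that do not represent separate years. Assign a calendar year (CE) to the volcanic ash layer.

1230 CE

Total varves = 835 + 23 + 1674 = 2532.
2532 − 1783 = 749 varves lie beyond the volcanic ash layer toward the sediment surface.
Removing the 12 false varves leaves 749 − 12 = 737 true varves beyond the volcanic ash layer.
1967 − 737 = 1230 CE.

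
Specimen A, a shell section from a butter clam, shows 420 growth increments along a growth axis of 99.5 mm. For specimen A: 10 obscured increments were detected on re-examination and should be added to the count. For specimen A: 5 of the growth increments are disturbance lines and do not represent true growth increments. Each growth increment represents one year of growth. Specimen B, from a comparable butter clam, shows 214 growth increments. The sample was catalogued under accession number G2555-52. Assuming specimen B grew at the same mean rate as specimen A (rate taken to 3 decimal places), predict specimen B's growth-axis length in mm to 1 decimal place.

50.1 mm

Specimen A: correcting the raw count gives 420 − 5 + 10 = 425 true growth increments.
A: 99.5 mm over 425 years gives 99.5 / 425 ≈ 0.234 mm per year.
B's length ≈ 0.234 × 214 = 50.1 mm.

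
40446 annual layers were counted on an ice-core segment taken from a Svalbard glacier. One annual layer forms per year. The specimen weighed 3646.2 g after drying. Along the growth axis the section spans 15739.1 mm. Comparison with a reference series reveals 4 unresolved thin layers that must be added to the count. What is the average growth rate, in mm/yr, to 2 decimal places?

0.39 mm/yr

Adjusted count: 40446 + 4 = 40450 annual layers.
Mean rate = 15739.1 mm / 40450 years ≈ 0.39 mm/yr.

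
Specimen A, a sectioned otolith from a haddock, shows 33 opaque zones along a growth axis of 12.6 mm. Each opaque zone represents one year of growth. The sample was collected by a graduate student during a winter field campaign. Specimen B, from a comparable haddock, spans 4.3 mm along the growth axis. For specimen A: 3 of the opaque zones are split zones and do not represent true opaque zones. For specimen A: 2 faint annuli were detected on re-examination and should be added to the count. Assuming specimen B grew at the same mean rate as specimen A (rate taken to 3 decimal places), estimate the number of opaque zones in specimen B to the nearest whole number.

Specimen A: after corrections the count is 33 − 3 + 2 = 32 opaque zones.
A: Extension rate ≈ 12.6 / 32 = 0.394 mm/yr.
Specimen B: 4.3 mm / 0.394 mm per year = 10.91 years ≈ 11 opaque zones.

11 opaque zones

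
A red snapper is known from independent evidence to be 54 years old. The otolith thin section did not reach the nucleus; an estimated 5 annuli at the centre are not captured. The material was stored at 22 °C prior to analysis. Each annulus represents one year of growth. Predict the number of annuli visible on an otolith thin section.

49 annuli

One annulus per year gives 54 annuli over 54 years.
54 − 5 missed = 49 annuli expected in the prepared section.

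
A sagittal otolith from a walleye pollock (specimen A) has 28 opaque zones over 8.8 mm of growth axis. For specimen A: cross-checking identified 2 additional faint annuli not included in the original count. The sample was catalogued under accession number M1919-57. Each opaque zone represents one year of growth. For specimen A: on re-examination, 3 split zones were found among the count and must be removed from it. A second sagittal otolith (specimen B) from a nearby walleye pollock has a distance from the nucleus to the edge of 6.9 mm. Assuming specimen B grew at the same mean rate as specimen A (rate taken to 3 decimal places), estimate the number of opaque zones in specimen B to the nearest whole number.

Specimen A: adjusted count: 28 − 3 + 2 = 27 opaque zones.
A: 8.8 mm over 27 years gives 8.8 / 27 ≈ 0.326 mm/year.
B spans 6.9 / 0.326 = 21.17 years ≈ 21 opaque zones.

21 opaque zones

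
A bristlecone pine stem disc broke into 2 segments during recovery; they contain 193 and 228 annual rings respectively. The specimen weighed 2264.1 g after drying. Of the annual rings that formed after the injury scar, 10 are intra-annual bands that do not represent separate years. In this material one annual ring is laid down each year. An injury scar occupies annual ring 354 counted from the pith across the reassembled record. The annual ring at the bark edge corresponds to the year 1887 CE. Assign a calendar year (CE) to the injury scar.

1830 CE

Total annual rings = 193 + 228 = 421.
421 − 354 = 67 annual rings lie beyond the injury scar toward the bark edge.
Excluding 10 false annual rings: 67 − 10 = 57.
The annual ring at the bark edge is 1887 CE, so the injury scar dates to 1887 − 57 = 1830 CE.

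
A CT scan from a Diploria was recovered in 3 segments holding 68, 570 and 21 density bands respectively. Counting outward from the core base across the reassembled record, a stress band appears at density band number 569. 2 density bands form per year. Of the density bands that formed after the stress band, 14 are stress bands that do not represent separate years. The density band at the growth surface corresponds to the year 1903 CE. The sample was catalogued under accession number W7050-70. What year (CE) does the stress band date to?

1865 CE

Total density bands = 68 + 570 + 21 = 659.
The stress band sits at density band 569 from the core base, so 659 − 569 = 90 density bands formed after it.
Removing the 14 false density bands leaves 90 − 14 = 76 true density bands beyond the stress band.
Dividing by 2 density bands per year: 76 / 2 = 38 years.
The density band at the growth surface is 1903 CE, so the stress band dates to 1903 − 38 = 1865 CE.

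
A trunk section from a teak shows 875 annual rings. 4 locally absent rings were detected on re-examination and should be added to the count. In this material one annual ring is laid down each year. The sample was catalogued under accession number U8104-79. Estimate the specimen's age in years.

Adjusted count: 875 + 4 = 879 annual rings.
At one annual ring per year, that is 879 years.

879 years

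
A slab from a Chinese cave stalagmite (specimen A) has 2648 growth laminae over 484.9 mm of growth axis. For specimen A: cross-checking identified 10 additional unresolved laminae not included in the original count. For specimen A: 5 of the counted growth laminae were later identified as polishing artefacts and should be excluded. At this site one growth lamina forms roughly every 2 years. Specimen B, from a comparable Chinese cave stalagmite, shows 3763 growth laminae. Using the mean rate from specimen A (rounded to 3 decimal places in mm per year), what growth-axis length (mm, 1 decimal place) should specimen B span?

Specimen A: true growth lamina count = 2648 − 5 + 10 = 2653.
Specimen A: multiplying by 2 years per growth lamina: 2653 × 2 = 5306 years.
A: Mean rate = 484.9 mm / 5306 years ≈ 0.091 mm/year.
Specimen B: 3763 growth laminae at 2 years each span 3763 × 2 = 7526 years. Length of B = 0.091 × 7526 = 684.9 mm.

684.9 mm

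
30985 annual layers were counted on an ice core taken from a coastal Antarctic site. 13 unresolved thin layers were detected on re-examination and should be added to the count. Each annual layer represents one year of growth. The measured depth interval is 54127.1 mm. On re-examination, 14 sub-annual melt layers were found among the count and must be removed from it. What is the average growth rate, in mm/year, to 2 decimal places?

1.75 mm/year

Adjusted count: 30985 − 14 + 13 = 30984 annual layers.
Extension rate ≈ 54127.1 / 30984 = 1.75 mm/year.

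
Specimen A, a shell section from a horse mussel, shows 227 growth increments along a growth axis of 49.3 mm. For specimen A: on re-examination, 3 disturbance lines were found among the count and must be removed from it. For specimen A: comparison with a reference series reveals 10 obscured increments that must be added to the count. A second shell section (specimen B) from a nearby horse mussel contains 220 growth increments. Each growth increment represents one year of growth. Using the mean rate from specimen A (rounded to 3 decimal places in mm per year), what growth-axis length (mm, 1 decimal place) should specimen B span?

46.4 mm

Specimen A: after corrections the count is 227 − 3 + 10 = 234 growth increments.
A: 49.3 mm over 234 years gives 49.3 / 234 ≈ 0.211 mm/year.
B's length ≈ 0.211 × 220 = 46.4 mm.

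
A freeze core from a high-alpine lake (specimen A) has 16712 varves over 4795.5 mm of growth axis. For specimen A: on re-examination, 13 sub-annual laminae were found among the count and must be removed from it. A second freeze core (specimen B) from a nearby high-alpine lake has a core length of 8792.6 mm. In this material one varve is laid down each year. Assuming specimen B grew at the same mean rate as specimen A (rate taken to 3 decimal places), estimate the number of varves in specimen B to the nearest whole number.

30636 varves

Specimen A: adjusted count: 16712 − 13 = 16699 varves.
A: 4795.5 mm over 16699 years gives 4795.5 / 16699 ≈ 0.287 mm per year.
Specimen B: 8792.6 mm / 0.287 mm per year = 30636.24 years ≈ 30636 varves.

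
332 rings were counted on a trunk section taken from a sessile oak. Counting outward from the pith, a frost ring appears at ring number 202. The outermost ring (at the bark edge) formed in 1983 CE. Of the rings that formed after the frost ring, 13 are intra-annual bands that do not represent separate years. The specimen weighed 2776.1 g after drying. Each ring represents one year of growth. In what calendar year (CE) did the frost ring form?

1866 CE

The frost ring sits at ring 202 from the pith, so 332 − 202 = 130 rings formed after it.
Excluding 13 false rings: 130 − 13 = 117.
1983 − 117 = 1866 CE.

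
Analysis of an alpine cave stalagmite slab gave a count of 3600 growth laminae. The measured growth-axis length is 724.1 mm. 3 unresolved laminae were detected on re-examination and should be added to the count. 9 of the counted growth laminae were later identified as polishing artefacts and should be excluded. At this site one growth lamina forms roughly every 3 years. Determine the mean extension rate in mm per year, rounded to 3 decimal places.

Correcting the raw count gives 3600 − 9 + 3 = 3594 true growth laminae.
Multiplying by 3 years per growth lamina: 3594 × 3 = 10782 years.
724.1 mm over 10782 years gives 724.1 / 10782 ≈ 0.067 mm per year.

0.067 mm per year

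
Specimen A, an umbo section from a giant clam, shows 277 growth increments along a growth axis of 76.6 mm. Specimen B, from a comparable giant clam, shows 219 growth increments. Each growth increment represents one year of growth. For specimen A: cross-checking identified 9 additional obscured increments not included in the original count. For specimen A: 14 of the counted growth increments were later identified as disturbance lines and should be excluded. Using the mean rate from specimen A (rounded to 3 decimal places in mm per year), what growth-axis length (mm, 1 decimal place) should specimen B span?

61.8 mm

Specimen A: correcting the raw count gives 277 − 14 + 9 = 272 true growth increments.
A: 76.6 mm over 272 years gives 76.6 / 272 ≈ 0.282 mm/year.
Length of B = 0.282 × 219 = 61.8 mm.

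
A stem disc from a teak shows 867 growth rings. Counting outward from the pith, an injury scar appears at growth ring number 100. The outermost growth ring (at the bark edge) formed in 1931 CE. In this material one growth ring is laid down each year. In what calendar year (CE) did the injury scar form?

1164 CE

The injury scar sits at growth ring 100 from the pith, so 867 − 100 = 767 growth rings formed after it.
Counting back 767 years from 1931 CE places the injury scar in 1931 − 767 = 1164 CE.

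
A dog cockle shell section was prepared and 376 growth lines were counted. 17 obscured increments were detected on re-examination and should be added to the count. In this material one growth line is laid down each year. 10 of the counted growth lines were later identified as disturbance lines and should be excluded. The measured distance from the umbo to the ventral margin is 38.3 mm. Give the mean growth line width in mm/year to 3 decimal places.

0.100 mm/year

Adjusted count: 376 − 10 + 17 = 383 growth lines.
38.3 mm over 383 years gives 38.3 / 383 ≈ 0.100 mm/year.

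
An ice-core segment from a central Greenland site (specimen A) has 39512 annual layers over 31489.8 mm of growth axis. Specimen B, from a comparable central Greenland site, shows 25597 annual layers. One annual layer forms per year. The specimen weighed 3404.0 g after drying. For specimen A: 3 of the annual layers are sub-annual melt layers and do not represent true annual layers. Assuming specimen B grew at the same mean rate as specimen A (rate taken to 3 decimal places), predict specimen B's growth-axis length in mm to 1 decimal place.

Specimen A: adjusted count: 39512 − 3 = 39509 annual layers.
A: Extension rate ≈ 31489.8 / 39509 = 0.797 mm/year.
Length of B = 0.797 × 25597 = 20400.8 mm.

20400.8 mm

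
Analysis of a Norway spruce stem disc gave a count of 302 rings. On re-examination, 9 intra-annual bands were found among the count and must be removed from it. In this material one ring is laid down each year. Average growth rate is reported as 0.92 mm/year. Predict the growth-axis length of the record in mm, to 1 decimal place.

269.6 mm

True ring count = 302 − 9 = 293.
293 years at 0.92 mm/year gives 0.92 × 293 = 269.6 mm.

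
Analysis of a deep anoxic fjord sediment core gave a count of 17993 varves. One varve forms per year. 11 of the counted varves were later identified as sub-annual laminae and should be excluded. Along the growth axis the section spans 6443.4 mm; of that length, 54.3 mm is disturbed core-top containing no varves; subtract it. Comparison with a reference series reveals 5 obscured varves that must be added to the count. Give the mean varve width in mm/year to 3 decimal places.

After corrections the count is 17993 − 11 + 5 = 17987 varves.
Net length = 6443.4 − 54.3 = 6389.1 mm.
6389.1 mm over 17987 years gives 6389.1 / 17987 ≈ 0.355 mm/year.

0.355 mm/year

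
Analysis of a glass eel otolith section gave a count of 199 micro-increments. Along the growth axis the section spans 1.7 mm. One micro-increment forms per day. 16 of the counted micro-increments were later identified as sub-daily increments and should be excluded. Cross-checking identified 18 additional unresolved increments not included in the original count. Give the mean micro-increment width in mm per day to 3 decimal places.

0.008 mm per day

True micro-increment count = 199 − 16 + 18 = 201.
Extension rate ≈ 1.7 / 201 = 0.008 mm per day.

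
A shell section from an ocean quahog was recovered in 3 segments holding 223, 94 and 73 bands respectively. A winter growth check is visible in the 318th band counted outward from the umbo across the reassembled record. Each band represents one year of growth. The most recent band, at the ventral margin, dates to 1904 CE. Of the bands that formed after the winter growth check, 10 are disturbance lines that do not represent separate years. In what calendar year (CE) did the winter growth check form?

1842 CE

Total bands = 223 + 94 + 73 = 390.
Between band 318 and the ventral margin there are 390 − 318 = 72 bands.
Removing the 10 false bands leaves 72 − 10 = 62 true bands beyond the winter growth check.
Counting back 62 years from 1904 CE places the winter growth check in 1904 − 62 = 1842 CE.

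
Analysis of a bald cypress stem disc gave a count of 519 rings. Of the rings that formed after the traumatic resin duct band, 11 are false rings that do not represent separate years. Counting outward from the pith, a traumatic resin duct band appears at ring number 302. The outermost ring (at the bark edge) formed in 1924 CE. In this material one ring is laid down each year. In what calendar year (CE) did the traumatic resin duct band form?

Between ring 302 and the bark edge there are 519 − 302 = 217 rings.
217 − 11 false = 206 true rings after the traumatic resin duct band.
Counting back 206 years from 1924 CE places the traumatic resin duct band in 1924 − 206 = 1718 CE.

1718 CE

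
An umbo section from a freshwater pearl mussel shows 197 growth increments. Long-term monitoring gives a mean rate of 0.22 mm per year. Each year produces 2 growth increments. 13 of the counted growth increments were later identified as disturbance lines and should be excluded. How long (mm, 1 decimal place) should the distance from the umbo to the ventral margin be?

True growth increment count = 197 − 13 = 184.
184 growth increments at 2 per year is 184 / 2 = 92 years.
Predicted length = 0.22 mm/year × 92 years = 20.2 mm.

20.2 mm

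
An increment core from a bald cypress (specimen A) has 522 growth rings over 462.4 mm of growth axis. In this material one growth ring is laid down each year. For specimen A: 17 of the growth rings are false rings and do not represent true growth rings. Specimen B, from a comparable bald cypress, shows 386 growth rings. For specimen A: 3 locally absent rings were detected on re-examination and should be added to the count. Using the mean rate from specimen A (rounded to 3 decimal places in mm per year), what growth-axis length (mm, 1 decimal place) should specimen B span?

Specimen A: after corrections the count is 522 − 17 + 3 = 508 growth rings.
A: Extension rate ≈ 462.4 / 508 = 0.910 mm per year.
B's length ≈ 0.910 × 386 = 351.3 mm.

351.3 mm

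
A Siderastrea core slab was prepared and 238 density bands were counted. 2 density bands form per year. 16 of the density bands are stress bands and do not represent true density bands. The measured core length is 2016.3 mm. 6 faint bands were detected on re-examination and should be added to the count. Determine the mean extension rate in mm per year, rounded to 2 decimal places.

17.69 mm per year

Adjusted count: 238 − 16 + 6 = 228 density bands.
Dividing by 2 density bands per year: 228 / 2 = 114 years.
Extension rate ≈ 2016.3 / 114 = 17.69 mm per year.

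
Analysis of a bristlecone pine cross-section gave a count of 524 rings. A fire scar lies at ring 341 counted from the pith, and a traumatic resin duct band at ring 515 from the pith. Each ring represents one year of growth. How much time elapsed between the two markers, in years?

174 yr

The two markers are separated by 515 − 341 = 174 rings.
One ring per year makes the interval 174 years.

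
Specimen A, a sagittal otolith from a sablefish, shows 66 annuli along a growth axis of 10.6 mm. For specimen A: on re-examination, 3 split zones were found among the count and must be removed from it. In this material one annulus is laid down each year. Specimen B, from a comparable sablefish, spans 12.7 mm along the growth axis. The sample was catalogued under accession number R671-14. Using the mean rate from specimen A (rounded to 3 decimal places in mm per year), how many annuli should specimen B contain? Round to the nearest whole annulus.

76 annuli

Specimen A: adjusted count: 66 − 3 = 63 annuli.
A: 10.6 mm over 63 years gives 10.6 / 63 ≈ 0.168 mm/year.
B spans 12.7 / 0.168 = 75.60 years ≈ 76 annuli.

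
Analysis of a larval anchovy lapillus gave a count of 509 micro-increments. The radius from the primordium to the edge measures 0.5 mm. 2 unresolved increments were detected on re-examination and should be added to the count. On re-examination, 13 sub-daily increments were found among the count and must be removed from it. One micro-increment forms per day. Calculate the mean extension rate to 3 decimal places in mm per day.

0.001 mm per day

Adjusted count: 509 − 13 + 2 = 498 micro-increments.
Extension rate ≈ 0.5 / 498 = 0.001 mm per day.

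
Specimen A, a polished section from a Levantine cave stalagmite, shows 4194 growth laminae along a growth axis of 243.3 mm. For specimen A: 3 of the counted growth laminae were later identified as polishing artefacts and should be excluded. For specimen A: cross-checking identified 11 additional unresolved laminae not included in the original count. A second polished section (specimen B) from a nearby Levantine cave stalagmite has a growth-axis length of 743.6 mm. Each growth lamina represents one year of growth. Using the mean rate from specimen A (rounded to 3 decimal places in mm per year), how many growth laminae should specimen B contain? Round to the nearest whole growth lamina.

Specimen A: after corrections the count is 4194 − 3 + 11 = 4202 growth laminae.
A: Mean rate = 243.3 mm / 4202 years ≈ 0.058 mm/yr.
For B, 743.6 / 0.058 = 12820.69 years ≈ 12821 growth laminae.

12821 growth laminae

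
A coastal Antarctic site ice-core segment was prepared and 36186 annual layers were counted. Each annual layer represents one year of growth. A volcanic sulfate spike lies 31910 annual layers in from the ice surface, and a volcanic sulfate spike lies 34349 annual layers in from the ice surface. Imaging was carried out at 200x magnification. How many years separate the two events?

2439 years

Separation: 34349 − 31910 = 2439 annual layers.
That is 2439 years at one annual layer per year.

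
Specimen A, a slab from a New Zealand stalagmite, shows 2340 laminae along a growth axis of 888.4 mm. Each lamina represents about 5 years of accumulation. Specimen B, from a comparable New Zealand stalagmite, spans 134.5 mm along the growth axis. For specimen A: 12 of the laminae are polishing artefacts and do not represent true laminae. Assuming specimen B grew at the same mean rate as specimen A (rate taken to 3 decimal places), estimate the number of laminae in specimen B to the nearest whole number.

Specimen A: correcting the raw count gives 2340 − 12 = 2328 true laminae.
Specimen A: at 5 years per lamina, 2328 × 5 = 11640 years.
A: Extension rate ≈ 888.4 / 11640 = 0.076 mm/year.
B spans 134.5 / 0.076 = 1769.74 years; at 5 years per lamina that is 1769.74 / 5 ≈ 354 laminae.

354 laminae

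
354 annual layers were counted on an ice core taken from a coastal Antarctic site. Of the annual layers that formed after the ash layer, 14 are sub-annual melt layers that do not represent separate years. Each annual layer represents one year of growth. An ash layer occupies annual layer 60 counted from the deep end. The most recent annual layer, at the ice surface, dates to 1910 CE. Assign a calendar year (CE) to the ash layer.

The ash layer sits at annual layer 60 from the deep end, so 354 − 60 = 294 annual layers formed after it.
294 − 14 false = 280 true annual layers after the ash layer.
1910 − 280 = 1630 CE.

1630 CE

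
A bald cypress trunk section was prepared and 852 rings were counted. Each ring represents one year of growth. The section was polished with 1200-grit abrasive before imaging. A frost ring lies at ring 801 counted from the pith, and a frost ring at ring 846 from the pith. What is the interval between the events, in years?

The two markers are separated by 846 − 801 = 45 rings.
One ring per year makes the interval 45 years.

45 years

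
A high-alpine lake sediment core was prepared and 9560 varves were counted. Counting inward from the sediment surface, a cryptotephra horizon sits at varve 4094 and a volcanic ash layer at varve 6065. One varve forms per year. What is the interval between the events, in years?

1971 yr

The two markers are separated by 6065 − 4094 = 1971 varves.
One varve per year makes the interval 1971 years.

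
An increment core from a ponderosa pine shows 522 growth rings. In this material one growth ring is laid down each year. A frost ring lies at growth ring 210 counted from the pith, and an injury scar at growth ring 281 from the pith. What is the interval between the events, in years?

The two markers are separated by 281 − 210 = 71 growth rings.
One growth ring per year makes the interval 71 years.

71 years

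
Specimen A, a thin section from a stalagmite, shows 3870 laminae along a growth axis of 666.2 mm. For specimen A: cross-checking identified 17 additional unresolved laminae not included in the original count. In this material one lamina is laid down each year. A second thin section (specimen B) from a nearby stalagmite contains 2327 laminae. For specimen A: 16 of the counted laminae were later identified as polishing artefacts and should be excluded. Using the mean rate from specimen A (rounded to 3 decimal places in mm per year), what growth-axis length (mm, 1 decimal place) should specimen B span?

400.2 mm

Specimen A: correcting the raw count gives 3870 − 16 + 17 = 3871 true laminae.
A: Mean rate = 666.2 mm / 3871 years ≈ 0.172 mm per year.
For B, 0.172 mm/year × 2327 years = 400.2 mm.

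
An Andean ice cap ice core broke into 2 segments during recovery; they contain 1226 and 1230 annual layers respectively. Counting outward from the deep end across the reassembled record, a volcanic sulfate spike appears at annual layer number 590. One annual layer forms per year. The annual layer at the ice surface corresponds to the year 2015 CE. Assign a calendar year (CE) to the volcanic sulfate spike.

149 CE

Total annual layers = 1226 + 1230 = 2456.
The volcanic sulfate spike sits at annual layer 590 from the deep end, so 2456 − 590 = 1866 annual layers formed after it.
Counting back 1866 years from 2015 CE places the volcanic sulfate spike in 2015 − 1866 = 149 CE.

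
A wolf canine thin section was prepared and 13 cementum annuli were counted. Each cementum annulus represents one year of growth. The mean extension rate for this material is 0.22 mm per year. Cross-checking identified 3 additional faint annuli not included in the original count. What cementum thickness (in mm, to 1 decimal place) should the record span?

3.5 mm

Correcting the raw count gives 13 + 3 = 16 true cementum annuli.
16 years at 0.22 mm/year gives 0.22 × 16 = 3.5 mm.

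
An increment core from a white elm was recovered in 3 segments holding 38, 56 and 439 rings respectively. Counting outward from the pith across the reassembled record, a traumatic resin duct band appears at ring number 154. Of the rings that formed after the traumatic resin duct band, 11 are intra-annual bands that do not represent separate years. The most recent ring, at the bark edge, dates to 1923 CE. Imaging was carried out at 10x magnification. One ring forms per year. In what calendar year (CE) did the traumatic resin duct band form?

1555 CE

Total rings = 38 + 56 + 439 = 533.
533 − 154 = 379 rings lie beyond the traumatic resin duct band toward the bark edge.
379 − 11 false = 368 true rings after the traumatic resin duct band.
The ring at the bark edge is 1923 CE, so the traumatic resin duct band dates to 1923 − 368 = 1555 CE.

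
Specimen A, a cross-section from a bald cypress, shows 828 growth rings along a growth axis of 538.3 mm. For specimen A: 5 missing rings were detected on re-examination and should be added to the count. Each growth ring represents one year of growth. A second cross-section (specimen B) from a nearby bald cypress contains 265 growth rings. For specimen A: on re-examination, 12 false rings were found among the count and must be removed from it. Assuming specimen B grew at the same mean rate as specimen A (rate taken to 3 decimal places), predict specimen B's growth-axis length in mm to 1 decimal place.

Specimen A: adjusted count: 828 − 12 + 5 = 821 growth rings.
A: Extension rate ≈ 538.3 / 821 = 0.656 mm/year.
B's length ≈ 0.656 × 265 = 173.8 mm.

173.8 mm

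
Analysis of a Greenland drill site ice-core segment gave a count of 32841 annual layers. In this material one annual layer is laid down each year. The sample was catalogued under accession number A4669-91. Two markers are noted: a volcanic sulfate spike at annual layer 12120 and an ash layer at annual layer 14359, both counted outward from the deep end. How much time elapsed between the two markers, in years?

2239 years

The two markers are separated by 14359 − 12120 = 2239 annual layers.
One annual layer per year makes the interval 2239 years.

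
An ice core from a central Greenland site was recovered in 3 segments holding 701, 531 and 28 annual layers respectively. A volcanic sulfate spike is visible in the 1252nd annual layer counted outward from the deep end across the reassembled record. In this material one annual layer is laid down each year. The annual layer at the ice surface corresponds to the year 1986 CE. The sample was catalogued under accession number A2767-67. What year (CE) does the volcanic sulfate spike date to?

1978 CE

Total annual layers = 701 + 531 + 28 = 1260.
The volcanic sulfate spike sits at annual layer 1252 from the deep end, so 1260 − 1252 = 8 annual layers formed after it.
Counting back 8 years from 1986 CE places the volcanic sulfate spike in 1986 − 8 = 1978 CE.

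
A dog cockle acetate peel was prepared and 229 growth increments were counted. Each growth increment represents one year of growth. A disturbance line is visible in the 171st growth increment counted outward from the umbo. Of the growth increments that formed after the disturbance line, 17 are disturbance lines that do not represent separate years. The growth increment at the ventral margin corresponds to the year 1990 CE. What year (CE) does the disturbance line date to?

The disturbance line sits at growth increment 171 from the umbo, so 229 − 171 = 58 growth increments formed after it.
Removing the 17 false growth increments leaves 58 − 17 = 41 true growth increments beyond the disturbance line.
1990 − 41 = 1949 CE.

1949 CE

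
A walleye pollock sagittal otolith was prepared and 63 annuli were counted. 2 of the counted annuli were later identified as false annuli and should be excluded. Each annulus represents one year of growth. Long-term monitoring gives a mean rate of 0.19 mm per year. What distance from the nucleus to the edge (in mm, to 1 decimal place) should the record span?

Adjusted count: 63 − 2 = 61 annuli.
Length ≈ 0.19 × 61 = 11.6 mm.

11.6 mm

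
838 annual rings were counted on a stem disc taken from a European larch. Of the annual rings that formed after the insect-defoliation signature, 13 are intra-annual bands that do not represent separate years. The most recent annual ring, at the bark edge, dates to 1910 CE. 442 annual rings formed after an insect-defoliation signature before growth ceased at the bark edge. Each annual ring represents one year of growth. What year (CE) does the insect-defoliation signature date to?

442 annual rings post-date the insect-defoliation signature.
Excluding 13 false annual rings: 442 − 13 = 429.
Counting back 429 years from 1910 CE places the insect-defoliation signature in 1910 − 429 = 1481 CE.

1481 CE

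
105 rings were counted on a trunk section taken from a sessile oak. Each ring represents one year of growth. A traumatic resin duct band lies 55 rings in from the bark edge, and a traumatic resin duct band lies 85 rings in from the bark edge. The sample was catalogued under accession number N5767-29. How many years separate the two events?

30 yr

The two markers are separated by 85 − 55 = 30 rings.
That is 30 years at one ring per year.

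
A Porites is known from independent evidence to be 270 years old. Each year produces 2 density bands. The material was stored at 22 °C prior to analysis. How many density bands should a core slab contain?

540 density bands

With 2 density bands per year, 270 years would produce 270 × 2 = 540 density bands.
So 540 density bands should be present.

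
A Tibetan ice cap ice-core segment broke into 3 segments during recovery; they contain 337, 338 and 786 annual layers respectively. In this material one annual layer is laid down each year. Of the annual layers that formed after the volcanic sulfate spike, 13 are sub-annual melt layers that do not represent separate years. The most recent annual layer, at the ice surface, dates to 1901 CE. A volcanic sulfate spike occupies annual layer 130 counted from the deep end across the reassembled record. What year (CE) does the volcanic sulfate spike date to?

583 CE

Total annual layers = 337 + 338 + 786 = 1461.
Between annual layer 130 and the ice surface there are 1461 − 130 = 1331 annual layers.
Removing the 13 false annual layers leaves 1331 − 13 = 1318 true annual layers beyond the volcanic sulfate spike.
1901 − 1318 = 583 CE.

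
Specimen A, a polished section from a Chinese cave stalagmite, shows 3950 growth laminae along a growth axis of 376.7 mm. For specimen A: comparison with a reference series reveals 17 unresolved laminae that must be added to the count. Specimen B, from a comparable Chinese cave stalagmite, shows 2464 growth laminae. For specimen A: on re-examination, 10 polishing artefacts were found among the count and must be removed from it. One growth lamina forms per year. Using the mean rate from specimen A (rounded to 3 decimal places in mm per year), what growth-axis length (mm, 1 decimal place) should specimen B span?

Specimen A: true growth lamina count = 3950 − 10 + 17 = 3957.
A: Extension rate ≈ 376.7 / 3957 = 0.095 mm per year.
B's length ≈ 0.095 × 2464 = 234.1 mm.

234.1 mm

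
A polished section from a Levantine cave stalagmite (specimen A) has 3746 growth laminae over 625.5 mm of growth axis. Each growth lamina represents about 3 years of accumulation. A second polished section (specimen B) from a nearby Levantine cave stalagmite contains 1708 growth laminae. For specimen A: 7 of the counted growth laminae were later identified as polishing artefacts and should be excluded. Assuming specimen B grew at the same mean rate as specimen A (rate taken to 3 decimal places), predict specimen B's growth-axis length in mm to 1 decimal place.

286.9 mm

Specimen A: after corrections the count is 3746 − 7 = 3739 growth laminae.
Specimen A: 3739 growth laminae at 3 years each span 3739 × 3 = 11217 years.
A: Mean rate = 625.5 mm / 11217 years ≈ 0.056 mm/year.
Specimen B: at 3 years per growth lamina, 1708 × 3 = 5124 years. For B, 0.056 mm/year × 5124 years = 286.9 mm.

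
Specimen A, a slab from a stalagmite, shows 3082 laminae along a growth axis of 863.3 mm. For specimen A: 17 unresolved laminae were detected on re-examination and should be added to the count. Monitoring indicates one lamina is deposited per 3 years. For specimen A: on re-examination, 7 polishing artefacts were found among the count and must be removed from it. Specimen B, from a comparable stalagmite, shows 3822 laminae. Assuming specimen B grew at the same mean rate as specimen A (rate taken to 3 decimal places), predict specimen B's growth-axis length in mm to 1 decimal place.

1066.3 mm

Specimen A: true lamina count = 3082 − 7 + 17 = 3092.
Specimen A: 3092 laminae at 3 years each span 3092 × 3 = 9276 years.
A: 863.3 mm over 9276 years gives 863.3 / 9276 ≈ 0.093 mm/yr.
Specimen B: 3822 laminae at 3 years each span 3822 × 3 = 11466 years. For B, 0.093 mm/year × 11466 years = 1066.3 mm.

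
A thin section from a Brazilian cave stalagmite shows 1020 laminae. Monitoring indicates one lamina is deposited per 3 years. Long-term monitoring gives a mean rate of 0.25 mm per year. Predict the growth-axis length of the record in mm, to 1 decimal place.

765.0 mm

Multiplying by 3 years per lamina: 1020 × 3 = 3060 years.
3060 years at 0.25 mm/year gives 0.25 × 3060 = 765.0 mm.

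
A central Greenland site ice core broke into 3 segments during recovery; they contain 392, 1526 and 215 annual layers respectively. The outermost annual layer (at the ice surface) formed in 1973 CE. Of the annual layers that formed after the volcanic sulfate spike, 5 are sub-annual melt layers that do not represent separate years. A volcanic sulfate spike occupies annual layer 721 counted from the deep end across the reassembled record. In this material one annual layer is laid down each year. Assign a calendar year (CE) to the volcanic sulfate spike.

566 CE

Total annual layers = 392 + 1526 + 215 = 2133.
Between annual layer 721 and the ice surface there are 2133 − 721 = 1412 annual layers.
Removing the 5 false annual layers leaves 1412 − 5 = 1407 true annual layers beyond the volcanic sulfate spike.
The annual layer at the ice surface is 1973 CE, so the volcanic sulfate spike dates to 1973 − 1407 = 566 CE.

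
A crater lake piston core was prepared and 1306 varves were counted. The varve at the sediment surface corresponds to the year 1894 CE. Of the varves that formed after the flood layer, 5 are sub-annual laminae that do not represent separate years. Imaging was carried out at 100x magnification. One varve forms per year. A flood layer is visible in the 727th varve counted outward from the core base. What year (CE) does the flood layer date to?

1320 CE

1306 − 727 = 579 varves lie beyond the flood layer toward the sediment surface.
Removing the 5 false varves leaves 579 − 5 = 574 true varves beyond the flood layer.
1894 − 574 = 1320 CE.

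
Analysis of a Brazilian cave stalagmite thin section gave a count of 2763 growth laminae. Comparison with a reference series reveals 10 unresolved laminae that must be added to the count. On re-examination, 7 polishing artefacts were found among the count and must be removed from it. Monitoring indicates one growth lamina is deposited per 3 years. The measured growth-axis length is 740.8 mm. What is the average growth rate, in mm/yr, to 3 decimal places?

Adjusted count: 2763 − 7 + 10 = 2766 growth laminae.
Multiplying by 3 years per growth lamina: 2766 × 3 = 8298 years.
Extension rate ≈ 740.8 / 8298 = 0.089 mm/yr.

0.089 mm/yr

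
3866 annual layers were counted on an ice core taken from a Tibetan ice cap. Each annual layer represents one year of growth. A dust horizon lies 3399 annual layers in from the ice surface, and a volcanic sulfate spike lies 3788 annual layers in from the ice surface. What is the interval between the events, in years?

3788 − 3399 = 389 annual layers lie between the two events.
At one annual layer per year, 389 years elapsed between them.

389 yr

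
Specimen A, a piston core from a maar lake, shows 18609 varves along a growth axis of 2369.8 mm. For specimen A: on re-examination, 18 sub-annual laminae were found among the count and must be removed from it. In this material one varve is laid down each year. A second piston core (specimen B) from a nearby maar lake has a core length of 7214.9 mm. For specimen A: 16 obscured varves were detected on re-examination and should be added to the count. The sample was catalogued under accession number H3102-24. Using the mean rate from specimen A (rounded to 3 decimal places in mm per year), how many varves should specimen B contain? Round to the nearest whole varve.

Specimen A: adjusted count: 18609 − 18 + 16 = 18607 varves.
A: 2369.8 mm over 18607 years gives 2369.8 / 18607 ≈ 0.127 mm/yr.
Specimen B: 7214.9 mm / 0.127 mm per year = 56810.24 years ≈ 56810 varves.

56810 varves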